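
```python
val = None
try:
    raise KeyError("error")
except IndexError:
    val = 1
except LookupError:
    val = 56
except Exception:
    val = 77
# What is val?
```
56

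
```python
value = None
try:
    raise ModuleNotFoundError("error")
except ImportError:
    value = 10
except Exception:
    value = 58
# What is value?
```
10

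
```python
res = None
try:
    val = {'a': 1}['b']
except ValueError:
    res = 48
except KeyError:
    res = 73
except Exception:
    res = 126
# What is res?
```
73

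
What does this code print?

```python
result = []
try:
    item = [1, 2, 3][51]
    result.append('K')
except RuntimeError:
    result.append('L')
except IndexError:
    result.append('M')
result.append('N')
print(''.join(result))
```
MN

IndexError is caught by its specific handler, not RuntimeError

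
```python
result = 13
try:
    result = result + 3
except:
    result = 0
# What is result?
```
16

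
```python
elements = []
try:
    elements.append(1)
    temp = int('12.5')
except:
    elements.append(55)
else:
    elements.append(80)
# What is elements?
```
[1, 55]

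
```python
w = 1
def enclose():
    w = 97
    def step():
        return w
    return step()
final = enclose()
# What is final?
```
97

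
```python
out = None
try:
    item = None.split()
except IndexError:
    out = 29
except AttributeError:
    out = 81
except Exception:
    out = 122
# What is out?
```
81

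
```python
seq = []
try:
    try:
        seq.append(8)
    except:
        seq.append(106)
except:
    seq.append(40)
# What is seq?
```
[8]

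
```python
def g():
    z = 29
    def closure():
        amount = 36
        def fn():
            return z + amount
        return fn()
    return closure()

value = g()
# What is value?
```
65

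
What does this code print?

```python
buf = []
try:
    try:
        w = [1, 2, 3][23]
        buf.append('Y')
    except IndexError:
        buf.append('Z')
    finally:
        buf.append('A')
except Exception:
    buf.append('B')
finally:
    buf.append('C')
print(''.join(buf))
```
ZAC

Both finally blocks run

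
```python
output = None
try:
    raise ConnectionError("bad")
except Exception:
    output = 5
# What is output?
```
5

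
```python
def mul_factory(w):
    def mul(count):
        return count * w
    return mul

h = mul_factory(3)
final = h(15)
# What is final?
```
45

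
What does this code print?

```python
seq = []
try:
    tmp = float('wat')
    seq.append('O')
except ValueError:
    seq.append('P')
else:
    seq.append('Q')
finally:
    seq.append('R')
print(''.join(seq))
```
PR

Exception: except runs, else skipped, finally runs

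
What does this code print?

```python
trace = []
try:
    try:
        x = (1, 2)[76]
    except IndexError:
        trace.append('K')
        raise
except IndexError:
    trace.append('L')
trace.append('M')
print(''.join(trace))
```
KLM

raise without argument re-raises current exception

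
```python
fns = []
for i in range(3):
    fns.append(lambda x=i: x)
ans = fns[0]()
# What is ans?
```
0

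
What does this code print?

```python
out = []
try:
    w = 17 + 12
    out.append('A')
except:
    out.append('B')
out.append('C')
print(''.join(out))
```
AC

No exception, try block completes normally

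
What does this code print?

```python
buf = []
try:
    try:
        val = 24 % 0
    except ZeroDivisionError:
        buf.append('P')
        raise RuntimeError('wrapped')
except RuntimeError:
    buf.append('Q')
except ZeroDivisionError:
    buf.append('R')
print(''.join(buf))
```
PQ

New RuntimeError raised, caught by outer RuntimeError handler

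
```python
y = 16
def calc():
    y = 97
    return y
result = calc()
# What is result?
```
97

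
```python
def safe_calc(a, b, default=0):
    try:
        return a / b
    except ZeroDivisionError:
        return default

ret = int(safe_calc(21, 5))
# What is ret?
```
4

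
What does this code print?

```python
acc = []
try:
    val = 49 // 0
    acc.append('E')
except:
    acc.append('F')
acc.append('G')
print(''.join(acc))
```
FG

Exception raised in try, caught by bare except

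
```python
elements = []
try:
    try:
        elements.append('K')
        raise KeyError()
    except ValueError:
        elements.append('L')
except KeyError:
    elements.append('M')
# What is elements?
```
['K', 'M']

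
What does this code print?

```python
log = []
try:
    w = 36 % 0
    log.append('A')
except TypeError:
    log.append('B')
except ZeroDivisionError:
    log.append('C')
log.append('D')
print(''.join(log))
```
CD

ZeroDivisionError is caught by its specific handler, not TypeError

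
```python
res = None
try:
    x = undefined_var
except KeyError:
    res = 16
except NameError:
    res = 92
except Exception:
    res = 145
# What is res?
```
92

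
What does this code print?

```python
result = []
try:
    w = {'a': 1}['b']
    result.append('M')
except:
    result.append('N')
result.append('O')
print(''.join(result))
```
NO

Exception raised in try, caught by bare except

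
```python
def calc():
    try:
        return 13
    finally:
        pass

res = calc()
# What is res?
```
13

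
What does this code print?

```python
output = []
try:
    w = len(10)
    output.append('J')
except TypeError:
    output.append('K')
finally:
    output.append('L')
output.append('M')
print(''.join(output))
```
KLM

finally always runs, even after exception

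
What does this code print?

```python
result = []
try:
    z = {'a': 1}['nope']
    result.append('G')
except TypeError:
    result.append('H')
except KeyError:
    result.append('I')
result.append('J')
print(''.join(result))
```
IJ

KeyError is caught by its specific handler, not TypeError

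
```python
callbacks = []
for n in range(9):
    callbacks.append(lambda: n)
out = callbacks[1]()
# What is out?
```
8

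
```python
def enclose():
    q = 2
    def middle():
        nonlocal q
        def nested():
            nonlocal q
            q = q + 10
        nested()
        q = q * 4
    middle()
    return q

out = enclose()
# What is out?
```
48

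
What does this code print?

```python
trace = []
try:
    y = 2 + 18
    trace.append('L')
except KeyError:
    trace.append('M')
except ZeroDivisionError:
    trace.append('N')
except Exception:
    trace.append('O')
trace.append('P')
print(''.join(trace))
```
LP

No exception, try block completes normally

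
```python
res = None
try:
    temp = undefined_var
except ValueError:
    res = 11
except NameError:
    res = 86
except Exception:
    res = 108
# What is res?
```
86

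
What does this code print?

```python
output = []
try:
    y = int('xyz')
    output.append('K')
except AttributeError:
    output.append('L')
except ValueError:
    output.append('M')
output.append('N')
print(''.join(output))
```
MN

ValueError is caught by its specific handler, not AttributeError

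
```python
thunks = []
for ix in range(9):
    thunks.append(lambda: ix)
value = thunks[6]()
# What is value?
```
8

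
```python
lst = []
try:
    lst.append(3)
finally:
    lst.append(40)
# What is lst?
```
[3, 40]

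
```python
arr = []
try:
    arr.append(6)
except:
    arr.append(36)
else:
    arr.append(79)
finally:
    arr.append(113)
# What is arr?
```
[6, 79, 113]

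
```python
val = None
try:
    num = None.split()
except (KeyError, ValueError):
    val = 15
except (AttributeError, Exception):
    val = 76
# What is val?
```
76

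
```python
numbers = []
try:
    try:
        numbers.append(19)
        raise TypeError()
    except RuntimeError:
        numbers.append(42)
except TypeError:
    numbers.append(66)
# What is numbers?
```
[19, 66]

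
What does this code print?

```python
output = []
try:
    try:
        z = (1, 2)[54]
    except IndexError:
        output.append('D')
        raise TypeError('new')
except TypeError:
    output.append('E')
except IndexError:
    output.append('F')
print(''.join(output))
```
DE

New TypeError raised, caught by outer TypeError handler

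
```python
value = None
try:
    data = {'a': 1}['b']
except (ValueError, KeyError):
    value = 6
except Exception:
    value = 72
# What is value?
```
6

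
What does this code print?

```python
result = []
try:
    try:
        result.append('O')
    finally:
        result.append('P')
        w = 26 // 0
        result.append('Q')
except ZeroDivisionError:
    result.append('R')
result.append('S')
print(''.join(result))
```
OPRS

Exception in inner finally caught by outer except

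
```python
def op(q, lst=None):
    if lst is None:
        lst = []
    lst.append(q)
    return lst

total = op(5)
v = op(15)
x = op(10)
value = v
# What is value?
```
[15]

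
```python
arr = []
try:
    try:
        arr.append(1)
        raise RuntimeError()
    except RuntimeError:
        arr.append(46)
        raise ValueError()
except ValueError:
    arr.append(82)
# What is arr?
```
[1, 46, 82]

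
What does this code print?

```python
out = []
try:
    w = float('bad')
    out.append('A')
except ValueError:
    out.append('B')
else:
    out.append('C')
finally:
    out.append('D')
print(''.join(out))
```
BD

Exception: except runs, else skipped, finally runs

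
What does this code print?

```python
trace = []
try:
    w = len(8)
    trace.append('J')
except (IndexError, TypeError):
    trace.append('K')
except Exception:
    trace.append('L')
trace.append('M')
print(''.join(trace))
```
KM

TypeError matches tuple containing it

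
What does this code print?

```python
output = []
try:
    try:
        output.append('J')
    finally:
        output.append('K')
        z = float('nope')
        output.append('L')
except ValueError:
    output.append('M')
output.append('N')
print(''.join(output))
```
JKMN

Exception in inner finally caught by outer except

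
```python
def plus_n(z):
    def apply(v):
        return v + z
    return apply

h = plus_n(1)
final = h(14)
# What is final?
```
15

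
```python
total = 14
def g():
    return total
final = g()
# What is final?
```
14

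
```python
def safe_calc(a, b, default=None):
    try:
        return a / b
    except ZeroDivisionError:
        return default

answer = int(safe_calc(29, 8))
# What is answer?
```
3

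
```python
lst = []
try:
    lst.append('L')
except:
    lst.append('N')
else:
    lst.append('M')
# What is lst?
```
['L', 'M']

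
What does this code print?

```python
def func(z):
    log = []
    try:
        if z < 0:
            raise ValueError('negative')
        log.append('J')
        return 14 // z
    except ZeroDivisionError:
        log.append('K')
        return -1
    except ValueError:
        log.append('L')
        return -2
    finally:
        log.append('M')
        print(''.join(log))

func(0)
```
JKM

z=0 causes ZeroDivisionError, caught, finally prints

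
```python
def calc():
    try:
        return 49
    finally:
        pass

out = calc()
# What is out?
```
49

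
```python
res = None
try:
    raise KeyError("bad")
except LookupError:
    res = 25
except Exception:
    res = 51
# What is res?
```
25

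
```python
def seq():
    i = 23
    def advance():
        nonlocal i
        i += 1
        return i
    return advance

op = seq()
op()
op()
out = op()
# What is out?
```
26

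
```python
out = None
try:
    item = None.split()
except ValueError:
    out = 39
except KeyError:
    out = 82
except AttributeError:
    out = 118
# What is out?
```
118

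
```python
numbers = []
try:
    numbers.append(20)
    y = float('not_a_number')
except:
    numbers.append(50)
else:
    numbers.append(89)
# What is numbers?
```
[20, 50]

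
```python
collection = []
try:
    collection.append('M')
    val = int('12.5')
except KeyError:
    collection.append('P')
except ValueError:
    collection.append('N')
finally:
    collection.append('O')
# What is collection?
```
['M', 'N', 'O']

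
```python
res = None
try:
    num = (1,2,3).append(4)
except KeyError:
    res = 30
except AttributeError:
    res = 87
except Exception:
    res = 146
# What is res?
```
87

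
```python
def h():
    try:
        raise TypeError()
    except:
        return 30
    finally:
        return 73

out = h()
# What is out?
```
73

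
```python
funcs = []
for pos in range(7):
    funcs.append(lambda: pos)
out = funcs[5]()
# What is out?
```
6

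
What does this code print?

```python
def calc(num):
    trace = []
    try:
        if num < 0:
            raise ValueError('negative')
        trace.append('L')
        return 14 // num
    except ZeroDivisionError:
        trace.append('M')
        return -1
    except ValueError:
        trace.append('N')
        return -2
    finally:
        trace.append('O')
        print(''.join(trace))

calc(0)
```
LMO

num=0 causes ZeroDivisionError, caught, finally prints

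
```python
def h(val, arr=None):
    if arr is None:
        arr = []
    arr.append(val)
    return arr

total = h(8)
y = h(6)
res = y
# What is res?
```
[6]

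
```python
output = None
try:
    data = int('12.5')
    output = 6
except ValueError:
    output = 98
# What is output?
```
98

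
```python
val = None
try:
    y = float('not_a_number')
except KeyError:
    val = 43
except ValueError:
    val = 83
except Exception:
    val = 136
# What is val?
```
83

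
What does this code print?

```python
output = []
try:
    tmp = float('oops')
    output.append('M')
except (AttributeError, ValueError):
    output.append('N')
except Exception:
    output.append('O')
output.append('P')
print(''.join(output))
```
NP

ValueError matches tuple containing it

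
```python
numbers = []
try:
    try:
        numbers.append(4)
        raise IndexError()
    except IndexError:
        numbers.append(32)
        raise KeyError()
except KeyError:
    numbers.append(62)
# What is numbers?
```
[4, 32, 62]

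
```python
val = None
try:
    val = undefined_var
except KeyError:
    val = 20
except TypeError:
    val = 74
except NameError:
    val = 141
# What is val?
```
141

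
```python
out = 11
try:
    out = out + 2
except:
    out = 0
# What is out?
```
13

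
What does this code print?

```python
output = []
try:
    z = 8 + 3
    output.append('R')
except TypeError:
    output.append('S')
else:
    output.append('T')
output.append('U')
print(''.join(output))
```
RTU

else block runs when no exception occurs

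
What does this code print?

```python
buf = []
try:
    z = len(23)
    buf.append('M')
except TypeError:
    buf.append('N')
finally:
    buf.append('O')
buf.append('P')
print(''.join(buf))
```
NOP

finally always runs, even after exception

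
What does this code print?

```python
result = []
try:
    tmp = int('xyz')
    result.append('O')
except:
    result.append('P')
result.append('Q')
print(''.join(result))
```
PQ

Exception raised in try, caught by bare except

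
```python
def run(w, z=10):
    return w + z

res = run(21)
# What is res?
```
31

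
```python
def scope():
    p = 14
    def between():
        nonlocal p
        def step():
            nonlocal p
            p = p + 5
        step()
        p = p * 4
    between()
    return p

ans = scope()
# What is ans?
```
76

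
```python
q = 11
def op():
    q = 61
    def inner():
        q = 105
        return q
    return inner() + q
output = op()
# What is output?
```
166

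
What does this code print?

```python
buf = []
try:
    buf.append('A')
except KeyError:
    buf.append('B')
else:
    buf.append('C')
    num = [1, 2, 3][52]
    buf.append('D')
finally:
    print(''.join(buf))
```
AC

Try succeeds, else appends 'C', IndexError in else is uncaught, finally prints before exception propagates ('D' never appended)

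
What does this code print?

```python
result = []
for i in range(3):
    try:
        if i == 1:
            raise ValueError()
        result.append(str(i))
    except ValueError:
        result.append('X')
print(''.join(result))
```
0X2

Exception on i=1 caught, loop continues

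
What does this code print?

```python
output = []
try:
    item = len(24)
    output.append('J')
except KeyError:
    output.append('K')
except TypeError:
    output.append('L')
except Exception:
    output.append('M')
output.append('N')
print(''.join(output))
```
LN

TypeError matches before generic Exception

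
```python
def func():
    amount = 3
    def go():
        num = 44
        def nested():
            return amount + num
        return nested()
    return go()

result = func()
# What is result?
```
47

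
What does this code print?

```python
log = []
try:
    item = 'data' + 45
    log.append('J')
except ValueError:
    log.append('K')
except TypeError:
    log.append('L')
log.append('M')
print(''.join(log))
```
LM

TypeError is caught by its specific handler, not ValueError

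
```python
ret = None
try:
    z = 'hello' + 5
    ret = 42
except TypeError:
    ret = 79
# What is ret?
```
79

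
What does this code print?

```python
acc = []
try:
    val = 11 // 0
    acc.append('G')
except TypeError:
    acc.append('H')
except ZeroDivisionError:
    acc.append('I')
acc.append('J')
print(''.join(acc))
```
IJ

ZeroDivisionError is caught by its specific handler, not TypeError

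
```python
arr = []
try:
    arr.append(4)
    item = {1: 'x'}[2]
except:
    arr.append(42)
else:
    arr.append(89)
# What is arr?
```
[4, 42]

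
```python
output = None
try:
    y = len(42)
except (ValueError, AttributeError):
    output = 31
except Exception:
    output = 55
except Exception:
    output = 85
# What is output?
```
55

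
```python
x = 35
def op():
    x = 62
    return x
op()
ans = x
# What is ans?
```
35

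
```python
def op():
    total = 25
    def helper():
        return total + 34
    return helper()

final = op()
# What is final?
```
59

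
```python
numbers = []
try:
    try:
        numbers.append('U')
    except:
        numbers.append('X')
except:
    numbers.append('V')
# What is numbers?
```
['U']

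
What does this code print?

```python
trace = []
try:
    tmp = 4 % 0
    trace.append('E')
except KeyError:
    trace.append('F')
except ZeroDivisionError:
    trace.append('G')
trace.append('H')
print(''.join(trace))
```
GH

ZeroDivisionError is caught by its specific handler, not KeyError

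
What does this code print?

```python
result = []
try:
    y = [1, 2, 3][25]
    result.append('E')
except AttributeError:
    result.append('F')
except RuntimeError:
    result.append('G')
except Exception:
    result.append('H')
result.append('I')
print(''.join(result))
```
HI

IndexError not specifically caught, falls to Exception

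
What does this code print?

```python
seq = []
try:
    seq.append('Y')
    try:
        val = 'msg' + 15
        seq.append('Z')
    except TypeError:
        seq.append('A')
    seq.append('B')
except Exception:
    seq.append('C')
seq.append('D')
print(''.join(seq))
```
YABD

Inner exception caught by inner handler, outer continues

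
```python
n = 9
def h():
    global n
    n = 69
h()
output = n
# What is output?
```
69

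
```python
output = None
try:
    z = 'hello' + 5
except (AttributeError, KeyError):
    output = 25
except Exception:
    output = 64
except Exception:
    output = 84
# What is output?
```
64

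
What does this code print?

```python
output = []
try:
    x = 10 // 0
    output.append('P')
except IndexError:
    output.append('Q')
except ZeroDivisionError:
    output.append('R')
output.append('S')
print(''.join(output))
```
RS

ZeroDivisionError is caught by its specific handler, not IndexError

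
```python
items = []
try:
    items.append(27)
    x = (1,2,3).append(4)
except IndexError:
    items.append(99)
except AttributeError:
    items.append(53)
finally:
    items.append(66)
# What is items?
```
[27, 53, 66]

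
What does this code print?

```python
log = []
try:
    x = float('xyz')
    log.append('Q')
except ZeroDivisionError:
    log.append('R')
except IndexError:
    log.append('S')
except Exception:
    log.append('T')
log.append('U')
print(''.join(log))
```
TU

ValueError not specifically caught, falls to Exception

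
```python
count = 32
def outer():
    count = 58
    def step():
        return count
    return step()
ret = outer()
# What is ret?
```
58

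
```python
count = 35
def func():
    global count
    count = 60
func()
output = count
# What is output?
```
60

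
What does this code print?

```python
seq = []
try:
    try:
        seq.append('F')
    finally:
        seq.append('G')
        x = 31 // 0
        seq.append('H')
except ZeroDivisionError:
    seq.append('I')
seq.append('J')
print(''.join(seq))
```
FGIJ

Exception in inner finally caught by outer except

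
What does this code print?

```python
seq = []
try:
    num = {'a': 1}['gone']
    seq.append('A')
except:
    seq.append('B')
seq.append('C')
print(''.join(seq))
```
BC

Exception raised in try, caught by bare except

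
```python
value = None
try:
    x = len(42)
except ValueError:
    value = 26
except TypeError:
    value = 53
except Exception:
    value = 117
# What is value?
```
53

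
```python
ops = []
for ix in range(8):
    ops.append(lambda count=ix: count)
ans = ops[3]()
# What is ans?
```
3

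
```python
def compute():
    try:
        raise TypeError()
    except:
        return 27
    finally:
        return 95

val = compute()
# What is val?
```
95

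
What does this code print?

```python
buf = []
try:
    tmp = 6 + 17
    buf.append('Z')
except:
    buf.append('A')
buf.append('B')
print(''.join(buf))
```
ZB

No exception, try block completes normally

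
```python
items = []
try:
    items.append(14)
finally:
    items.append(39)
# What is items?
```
[14, 39]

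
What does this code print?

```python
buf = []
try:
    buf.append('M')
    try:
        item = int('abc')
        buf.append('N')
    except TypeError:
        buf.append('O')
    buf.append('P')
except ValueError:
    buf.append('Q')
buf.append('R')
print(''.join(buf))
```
MQR

Inner handler doesn't match, propagates to outer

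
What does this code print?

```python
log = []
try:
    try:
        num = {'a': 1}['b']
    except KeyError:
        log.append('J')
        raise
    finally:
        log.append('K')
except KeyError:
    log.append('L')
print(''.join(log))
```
JKL

finally runs before re-raised exception propagates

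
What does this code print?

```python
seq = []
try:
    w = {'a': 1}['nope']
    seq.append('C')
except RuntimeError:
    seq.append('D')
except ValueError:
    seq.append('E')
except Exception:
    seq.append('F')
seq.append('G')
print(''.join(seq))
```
FG

KeyError not specifically caught, falls to Exception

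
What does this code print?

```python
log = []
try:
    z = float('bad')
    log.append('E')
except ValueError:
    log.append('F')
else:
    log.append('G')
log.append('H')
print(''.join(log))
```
FH

else block skipped when exception is caught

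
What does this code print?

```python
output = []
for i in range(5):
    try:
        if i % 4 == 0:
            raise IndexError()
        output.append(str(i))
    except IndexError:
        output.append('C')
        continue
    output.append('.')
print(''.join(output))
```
C1.2.3.C

continue in except skips rest of loop body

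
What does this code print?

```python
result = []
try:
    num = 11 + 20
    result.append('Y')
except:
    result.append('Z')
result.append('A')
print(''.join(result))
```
YA

No exception, try block completes normally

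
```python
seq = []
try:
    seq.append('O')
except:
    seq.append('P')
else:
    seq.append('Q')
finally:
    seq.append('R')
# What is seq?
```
['O', 'Q', 'R']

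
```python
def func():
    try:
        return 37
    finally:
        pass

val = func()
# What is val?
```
37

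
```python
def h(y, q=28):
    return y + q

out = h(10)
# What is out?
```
38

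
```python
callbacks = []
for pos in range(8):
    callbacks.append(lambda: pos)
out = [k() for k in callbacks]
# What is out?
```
[7, 7, 7, 7, 7, 7, 7, 7]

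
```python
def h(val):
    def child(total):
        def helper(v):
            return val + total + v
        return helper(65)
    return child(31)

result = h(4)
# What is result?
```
100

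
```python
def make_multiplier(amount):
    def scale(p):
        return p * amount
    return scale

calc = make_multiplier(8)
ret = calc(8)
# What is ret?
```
64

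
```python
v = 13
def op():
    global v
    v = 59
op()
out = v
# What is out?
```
59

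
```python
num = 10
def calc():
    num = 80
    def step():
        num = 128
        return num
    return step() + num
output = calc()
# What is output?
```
208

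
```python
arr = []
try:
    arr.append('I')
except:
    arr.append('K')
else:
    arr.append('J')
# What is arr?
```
['I', 'J']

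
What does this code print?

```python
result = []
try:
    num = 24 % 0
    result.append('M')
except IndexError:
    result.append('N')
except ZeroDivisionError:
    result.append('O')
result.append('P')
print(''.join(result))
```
OP

ZeroDivisionError is caught by its specific handler, not IndexError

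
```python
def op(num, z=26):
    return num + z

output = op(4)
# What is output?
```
30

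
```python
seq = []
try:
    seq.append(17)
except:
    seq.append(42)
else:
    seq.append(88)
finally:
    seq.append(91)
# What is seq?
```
[17, 88, 91]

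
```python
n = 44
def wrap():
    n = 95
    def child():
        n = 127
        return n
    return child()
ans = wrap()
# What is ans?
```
127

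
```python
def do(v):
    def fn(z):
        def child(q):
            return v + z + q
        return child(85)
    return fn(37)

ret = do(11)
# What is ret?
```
133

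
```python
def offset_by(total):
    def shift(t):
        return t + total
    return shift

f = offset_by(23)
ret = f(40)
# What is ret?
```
63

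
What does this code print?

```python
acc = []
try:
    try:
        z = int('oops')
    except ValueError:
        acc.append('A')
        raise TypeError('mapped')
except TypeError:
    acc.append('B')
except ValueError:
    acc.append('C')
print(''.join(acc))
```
AB

New TypeError raised, caught by outer TypeError handler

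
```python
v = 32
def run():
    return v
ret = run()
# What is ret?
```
32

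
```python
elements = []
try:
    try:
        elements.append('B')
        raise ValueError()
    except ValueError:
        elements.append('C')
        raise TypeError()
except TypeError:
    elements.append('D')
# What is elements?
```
['B', 'C', 'D']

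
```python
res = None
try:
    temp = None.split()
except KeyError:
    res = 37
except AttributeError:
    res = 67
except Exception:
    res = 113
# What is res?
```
67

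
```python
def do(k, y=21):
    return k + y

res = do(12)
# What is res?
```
33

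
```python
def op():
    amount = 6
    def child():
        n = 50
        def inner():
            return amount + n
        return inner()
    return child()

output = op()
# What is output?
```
56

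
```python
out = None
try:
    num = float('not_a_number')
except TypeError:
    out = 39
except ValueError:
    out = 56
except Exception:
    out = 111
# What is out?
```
56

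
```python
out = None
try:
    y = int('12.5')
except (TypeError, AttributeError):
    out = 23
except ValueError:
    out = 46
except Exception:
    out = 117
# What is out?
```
46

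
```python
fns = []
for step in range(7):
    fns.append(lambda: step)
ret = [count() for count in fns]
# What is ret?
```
[6, 6, 6, 6, 6, 6, 6]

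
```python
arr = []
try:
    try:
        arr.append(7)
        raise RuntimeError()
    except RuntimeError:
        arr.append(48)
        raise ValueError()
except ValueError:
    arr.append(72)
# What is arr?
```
[7, 48, 72]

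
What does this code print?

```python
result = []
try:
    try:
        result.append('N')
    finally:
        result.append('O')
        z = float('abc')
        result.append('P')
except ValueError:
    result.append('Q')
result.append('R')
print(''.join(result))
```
NOQR

Exception in inner finally caught by outer except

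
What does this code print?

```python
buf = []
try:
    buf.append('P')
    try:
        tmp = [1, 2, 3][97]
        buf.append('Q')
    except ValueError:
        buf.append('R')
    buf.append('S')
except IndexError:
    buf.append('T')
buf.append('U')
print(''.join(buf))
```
PTU

Inner handler doesn't match, propagates to outer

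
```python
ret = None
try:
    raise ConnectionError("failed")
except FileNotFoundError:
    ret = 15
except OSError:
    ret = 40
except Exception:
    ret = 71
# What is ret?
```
40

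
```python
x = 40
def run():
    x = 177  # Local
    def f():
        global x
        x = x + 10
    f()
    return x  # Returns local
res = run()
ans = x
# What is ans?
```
50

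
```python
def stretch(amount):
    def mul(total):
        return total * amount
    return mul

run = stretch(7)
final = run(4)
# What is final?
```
28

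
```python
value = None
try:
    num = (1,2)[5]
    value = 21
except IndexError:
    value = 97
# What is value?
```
97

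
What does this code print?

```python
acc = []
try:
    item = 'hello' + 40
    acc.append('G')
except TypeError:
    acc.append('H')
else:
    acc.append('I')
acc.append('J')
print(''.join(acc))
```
HJ

else block skipped when exception is caught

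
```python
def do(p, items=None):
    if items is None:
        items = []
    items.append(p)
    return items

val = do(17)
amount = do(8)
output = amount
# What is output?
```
[8]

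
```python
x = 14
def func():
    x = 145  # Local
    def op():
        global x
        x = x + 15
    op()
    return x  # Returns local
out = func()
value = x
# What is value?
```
29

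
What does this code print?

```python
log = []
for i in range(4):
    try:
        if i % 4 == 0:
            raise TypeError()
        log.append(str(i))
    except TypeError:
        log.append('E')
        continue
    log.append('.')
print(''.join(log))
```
E1.2.3.

continue in except skips rest of loop body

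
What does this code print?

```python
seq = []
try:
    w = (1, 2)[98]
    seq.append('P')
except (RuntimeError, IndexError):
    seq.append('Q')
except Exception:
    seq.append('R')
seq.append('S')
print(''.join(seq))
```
QS

IndexError matches tuple containing it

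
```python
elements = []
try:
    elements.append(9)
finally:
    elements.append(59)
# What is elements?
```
[9, 59]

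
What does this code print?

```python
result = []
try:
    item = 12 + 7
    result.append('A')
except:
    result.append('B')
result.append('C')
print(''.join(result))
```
AC

No exception, try block completes normally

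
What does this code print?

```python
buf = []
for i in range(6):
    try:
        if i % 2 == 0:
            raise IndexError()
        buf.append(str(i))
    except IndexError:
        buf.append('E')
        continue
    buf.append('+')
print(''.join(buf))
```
E1+E3+E5+

continue in except skips rest of loop body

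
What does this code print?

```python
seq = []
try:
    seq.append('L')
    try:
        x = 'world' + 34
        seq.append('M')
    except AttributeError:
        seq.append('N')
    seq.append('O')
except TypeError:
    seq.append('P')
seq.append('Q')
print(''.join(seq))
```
LPQ

Inner handler doesn't match, propagates to outer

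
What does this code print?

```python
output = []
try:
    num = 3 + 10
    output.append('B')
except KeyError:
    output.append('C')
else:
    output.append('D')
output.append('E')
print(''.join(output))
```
BDE

else block runs when no exception occurs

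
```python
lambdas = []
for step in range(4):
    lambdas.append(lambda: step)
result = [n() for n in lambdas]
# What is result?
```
[3, 3, 3, 3]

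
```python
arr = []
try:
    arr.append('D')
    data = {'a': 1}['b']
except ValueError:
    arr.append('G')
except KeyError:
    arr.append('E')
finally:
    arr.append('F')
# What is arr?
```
['D', 'E', 'F']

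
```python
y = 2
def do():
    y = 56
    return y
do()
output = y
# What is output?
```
2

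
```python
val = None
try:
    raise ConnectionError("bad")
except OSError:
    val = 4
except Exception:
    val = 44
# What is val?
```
4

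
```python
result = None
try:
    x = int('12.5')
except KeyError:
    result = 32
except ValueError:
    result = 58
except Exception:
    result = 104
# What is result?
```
58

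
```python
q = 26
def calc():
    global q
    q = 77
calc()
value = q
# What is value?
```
77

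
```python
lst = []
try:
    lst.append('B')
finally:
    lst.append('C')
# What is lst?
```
['B', 'C']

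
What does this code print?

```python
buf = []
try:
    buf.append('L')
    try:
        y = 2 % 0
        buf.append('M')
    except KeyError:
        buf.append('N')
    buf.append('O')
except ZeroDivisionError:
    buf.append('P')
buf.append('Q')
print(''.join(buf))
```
LPQ

Inner handler doesn't match, propagates to outer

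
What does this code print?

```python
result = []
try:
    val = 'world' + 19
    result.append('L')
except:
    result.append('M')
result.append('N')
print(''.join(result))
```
MN

Exception raised in try, caught by bare except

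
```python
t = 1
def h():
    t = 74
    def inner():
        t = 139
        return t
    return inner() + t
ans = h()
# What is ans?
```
213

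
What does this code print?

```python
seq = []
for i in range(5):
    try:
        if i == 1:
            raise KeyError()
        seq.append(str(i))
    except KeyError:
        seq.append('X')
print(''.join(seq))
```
0X234

Exception on i=1 caught, loop continues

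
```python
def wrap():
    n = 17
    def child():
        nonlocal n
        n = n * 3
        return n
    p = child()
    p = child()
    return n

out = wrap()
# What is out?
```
153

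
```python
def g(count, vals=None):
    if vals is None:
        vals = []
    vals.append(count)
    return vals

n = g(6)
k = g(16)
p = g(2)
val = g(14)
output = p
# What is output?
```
[2]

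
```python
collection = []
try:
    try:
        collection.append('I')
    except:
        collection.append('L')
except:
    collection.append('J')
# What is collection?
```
['I']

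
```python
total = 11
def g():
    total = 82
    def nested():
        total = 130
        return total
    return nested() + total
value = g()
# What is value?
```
212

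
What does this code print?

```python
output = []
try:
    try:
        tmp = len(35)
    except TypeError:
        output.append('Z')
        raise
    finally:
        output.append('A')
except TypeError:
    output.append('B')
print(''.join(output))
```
ZAB

finally runs before re-raised exception propagates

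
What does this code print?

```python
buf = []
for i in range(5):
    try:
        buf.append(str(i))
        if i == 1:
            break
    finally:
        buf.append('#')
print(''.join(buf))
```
0#1#

finally runs even when breaking out of loop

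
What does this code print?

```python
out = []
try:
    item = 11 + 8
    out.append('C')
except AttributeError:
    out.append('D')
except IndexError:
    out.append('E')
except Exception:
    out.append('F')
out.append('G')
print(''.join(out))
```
CG

No exception, try block completes normally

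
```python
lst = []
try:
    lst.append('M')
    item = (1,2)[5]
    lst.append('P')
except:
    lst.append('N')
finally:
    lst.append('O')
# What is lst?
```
['M', 'N', 'O']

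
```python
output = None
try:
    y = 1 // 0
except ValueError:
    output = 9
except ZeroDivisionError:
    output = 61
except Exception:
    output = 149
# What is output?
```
61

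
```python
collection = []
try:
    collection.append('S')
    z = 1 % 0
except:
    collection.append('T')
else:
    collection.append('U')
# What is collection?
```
['S', 'T']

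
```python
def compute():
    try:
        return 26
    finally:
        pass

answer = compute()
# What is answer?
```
26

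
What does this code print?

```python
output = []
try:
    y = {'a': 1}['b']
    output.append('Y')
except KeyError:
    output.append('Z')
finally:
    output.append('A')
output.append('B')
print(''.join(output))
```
ZAB

finally always runs, even after exception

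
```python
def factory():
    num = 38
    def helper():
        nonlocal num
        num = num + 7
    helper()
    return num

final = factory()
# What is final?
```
45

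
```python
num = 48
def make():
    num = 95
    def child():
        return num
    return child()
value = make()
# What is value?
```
95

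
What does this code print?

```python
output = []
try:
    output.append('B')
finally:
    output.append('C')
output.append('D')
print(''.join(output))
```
BCD

try/finally without except, no exception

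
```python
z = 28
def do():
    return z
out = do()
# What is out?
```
28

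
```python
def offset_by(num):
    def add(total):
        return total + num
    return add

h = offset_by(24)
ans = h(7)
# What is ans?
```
31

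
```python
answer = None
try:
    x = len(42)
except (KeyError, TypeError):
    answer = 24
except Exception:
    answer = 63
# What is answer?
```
24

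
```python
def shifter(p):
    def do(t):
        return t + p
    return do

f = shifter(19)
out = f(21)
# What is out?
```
40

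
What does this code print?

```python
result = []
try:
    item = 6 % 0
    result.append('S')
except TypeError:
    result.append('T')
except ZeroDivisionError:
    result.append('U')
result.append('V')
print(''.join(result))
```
UV

ZeroDivisionError is caught by its specific handler, not TypeError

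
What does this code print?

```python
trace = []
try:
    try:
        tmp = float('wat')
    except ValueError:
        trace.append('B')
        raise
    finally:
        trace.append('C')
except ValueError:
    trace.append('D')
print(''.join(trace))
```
BCD

finally runs before re-raised exception propagates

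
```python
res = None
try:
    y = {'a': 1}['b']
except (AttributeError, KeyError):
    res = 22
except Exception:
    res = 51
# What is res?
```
22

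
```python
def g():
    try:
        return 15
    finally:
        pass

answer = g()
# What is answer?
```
15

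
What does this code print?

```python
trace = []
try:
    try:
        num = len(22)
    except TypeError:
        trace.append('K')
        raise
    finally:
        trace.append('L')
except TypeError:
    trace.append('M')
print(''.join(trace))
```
KLM

finally runs before re-raised exception propagates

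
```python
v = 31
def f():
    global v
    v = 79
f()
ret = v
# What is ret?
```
79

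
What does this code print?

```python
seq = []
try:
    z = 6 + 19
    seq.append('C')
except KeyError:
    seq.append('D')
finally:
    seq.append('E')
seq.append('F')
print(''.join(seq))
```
CEF

finally runs after normal execution too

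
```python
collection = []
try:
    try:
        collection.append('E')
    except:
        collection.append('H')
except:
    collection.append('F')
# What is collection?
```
['E']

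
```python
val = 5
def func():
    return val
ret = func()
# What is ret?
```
5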